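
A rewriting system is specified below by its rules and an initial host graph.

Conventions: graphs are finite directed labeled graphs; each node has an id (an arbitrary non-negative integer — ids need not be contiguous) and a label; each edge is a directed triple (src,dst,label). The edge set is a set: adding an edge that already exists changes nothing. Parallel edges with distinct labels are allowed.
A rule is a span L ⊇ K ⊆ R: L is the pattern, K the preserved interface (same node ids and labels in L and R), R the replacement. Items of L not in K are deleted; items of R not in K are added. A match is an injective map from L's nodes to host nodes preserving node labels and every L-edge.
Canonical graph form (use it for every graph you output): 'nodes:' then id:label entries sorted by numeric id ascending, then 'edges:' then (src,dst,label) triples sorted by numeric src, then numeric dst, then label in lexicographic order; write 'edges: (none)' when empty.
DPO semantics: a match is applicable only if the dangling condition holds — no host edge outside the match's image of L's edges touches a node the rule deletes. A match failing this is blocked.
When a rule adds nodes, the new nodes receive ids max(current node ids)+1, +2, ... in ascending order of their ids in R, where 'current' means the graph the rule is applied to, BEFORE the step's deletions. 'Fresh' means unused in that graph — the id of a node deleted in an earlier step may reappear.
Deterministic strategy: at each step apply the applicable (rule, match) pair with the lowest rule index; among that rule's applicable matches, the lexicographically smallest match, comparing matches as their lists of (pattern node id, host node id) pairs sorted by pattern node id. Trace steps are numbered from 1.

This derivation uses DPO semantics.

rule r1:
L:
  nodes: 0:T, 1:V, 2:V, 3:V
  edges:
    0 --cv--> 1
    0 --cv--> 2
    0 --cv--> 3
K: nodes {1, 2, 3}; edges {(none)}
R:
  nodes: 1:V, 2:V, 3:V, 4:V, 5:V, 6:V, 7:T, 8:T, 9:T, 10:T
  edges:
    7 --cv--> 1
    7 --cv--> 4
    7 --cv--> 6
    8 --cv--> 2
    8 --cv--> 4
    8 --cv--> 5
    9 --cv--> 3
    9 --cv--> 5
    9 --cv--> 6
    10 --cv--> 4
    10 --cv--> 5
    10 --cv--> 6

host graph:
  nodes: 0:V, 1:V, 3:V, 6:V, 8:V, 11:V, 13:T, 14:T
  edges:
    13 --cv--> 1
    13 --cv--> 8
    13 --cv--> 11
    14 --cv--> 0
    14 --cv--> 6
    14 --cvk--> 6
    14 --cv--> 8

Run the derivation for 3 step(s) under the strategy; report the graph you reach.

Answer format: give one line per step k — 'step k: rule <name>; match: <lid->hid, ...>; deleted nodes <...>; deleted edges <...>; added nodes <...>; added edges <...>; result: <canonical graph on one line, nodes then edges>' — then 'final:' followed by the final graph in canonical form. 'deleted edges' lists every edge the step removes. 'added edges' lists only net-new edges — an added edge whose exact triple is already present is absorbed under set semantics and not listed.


step 1: rule r1; match: 0->13, 1->1, 2->8, 3->11; deleted nodes 13; deleted edges (13,1,cv); (13,8,cv); (13,11,cv); added nodes 15, 16, 17, 18, 19, 20, 21; added edges (18,1,cv); (18,15,cv); (18,17,cv); (19,8,cv); (19,15,cv); (19,16,cv); (20,11,cv); (20,16,cv); (20,17,cv); (21,15,cv); (21,16,cv); (21,17,cv); result: nodes: 0:V, 1:V, 3:V, 6:V, 8:V, 11:V, 14:T, 15:V, 16:V, 17:V, 18:T, 19:T, 20:T, 21:T edges: (14,0,cv); (14,6,cv); (14,6,cvk); (14,8,cv); (18,1,cv); (18,15,cv); (18,17,cv); (19,8,cv); (19,15,cv); (19,16,cv); (20,11,cv); (20,16,cv); (20,17,cv); (21,15,cv); (21,16,cv); (21,17,cv)
step 2: rule r1; match: 0->18, 1->1, 2->15, 3->17; deleted nodes 18; deleted edges (18,1,cv); (18,15,cv); (18,17,cv); added nodes 22, 23, 24, 25, 26, 27, 28; added edges (25,1,cv); (25,22,cv); (25,24,cv); (26,15,cv); (26,22,cv); (26,23,cv); (27,17,cv); (27,23,cv); (27,24,cv); (28,22,cv); (28,23,cv); (28,24,cv); result: nodes: 0:V, 1:V, 3:V, 6:V, 8:V, 11:V, 14:T, 15:V, 16:V, 17:V, 19:T, 20:T, 21:T, 22:V, 23:V, 24:V, 25:T, 26:T, 27:T, 28:T edges: (14,0,cv); (14,6,cv); (14,6,cvk); (14,8,cv); (19,8,cv); (19,15,cv); (19,16,cv); (20,11,cv); (20,16,cv); (20,17,cv); (21,15,cv); (21,16,cv); (21,17,cv); (25,1,cv); (25,22,cv); (25,24,cv); (26,15,cv); (26,22,cv); (26,23,cv); (27,17,cv); (27,23,cv); (27,24,cv); (28,22,cv); (28,23,cv); (28,24,cv)
step 3: rule r1; match: 0->19, 1->8, 2->15, 3->16; deleted nodes 19; deleted edges (19,8,cv); (19,15,cv); (19,16,cv); added nodes 29, 30, 31, 32, 33, 34, 35; added edges (32,8,cv); (32,29,cv); (32,31,cv); (33,15,cv); (33,29,cv); (33,30,cv); (34,16,cv); (34,30,cv); (34,31,cv); (35,29,cv); (35,30,cv); (35,31,cv); result: nodes: 0:V, 1:V, 3:V, 6:V, 8:V, 11:V, 14:T, 15:V, 16:V, 17:V, 20:T, 21:T, 22:V, 23:V, 24:V, 25:T, 26:T, 27:T, 28:T, 29:V, 30:V, 31:V, 32:T, 33:T, 34:T, 35:T edges: (14,0,cv); (14,6,cv); (14,6,cvk); (14,8,cv); (20,11,cv); (20,16,cv); (20,17,cv); (21,15,cv); (21,16,cv); (21,17,cv); (25,1,cv); (25,22,cv); (25,24,cv); (26,15,cv); (26,22,cv); (26,23,cv); (27,17,cv); (27,23,cv); (27,24,cv); (28,22,cv); (28,23,cv); (28,24,cv); (32,8,cv); (32,29,cv); (32,31,cv); (33,15,cv); (33,29,cv); (33,30,cv); (34,16,cv); (34,30,cv); (34,31,cv); (35,29,cv); (35,30,cv); (35,31,cv)
final:
nodes: 0:V, 1:V, 3:V, 6:V, 8:V, 11:V, 14:T, 15:V, 16:V, 17:V, 20:T, 21:T, 22:V, 23:V, 24:V, 25:T, 26:T, 27:T, 28:T, 29:V, 30:V, 31:V, 32:T, 33:T, 34:T, 35:T
edges: (14,0,cv); (14,6,cv); (14,6,cvk); (14,8,cv); (20,11,cv); (20,16,cv); (20,17,cv); (21,15,cv); (21,16,cv); (21,17,cv); (25,1,cv); (25,22,cv); (25,24,cv); (26,15,cv); (26,22,cv); (26,23,cv); (27,17,cv); (27,23,cv); (27,24,cv); (28,22,cv); (28,23,cv); (28,24,cv); (32,8,cv); (32,29,cv); (32,31,cv); (33,15,cv); (33,29,cv); (33,30,cv); (34,16,cv); (34,30,cv); (34,31,cv); (35,29,cv); (35,30,cv); (35,31,cv)


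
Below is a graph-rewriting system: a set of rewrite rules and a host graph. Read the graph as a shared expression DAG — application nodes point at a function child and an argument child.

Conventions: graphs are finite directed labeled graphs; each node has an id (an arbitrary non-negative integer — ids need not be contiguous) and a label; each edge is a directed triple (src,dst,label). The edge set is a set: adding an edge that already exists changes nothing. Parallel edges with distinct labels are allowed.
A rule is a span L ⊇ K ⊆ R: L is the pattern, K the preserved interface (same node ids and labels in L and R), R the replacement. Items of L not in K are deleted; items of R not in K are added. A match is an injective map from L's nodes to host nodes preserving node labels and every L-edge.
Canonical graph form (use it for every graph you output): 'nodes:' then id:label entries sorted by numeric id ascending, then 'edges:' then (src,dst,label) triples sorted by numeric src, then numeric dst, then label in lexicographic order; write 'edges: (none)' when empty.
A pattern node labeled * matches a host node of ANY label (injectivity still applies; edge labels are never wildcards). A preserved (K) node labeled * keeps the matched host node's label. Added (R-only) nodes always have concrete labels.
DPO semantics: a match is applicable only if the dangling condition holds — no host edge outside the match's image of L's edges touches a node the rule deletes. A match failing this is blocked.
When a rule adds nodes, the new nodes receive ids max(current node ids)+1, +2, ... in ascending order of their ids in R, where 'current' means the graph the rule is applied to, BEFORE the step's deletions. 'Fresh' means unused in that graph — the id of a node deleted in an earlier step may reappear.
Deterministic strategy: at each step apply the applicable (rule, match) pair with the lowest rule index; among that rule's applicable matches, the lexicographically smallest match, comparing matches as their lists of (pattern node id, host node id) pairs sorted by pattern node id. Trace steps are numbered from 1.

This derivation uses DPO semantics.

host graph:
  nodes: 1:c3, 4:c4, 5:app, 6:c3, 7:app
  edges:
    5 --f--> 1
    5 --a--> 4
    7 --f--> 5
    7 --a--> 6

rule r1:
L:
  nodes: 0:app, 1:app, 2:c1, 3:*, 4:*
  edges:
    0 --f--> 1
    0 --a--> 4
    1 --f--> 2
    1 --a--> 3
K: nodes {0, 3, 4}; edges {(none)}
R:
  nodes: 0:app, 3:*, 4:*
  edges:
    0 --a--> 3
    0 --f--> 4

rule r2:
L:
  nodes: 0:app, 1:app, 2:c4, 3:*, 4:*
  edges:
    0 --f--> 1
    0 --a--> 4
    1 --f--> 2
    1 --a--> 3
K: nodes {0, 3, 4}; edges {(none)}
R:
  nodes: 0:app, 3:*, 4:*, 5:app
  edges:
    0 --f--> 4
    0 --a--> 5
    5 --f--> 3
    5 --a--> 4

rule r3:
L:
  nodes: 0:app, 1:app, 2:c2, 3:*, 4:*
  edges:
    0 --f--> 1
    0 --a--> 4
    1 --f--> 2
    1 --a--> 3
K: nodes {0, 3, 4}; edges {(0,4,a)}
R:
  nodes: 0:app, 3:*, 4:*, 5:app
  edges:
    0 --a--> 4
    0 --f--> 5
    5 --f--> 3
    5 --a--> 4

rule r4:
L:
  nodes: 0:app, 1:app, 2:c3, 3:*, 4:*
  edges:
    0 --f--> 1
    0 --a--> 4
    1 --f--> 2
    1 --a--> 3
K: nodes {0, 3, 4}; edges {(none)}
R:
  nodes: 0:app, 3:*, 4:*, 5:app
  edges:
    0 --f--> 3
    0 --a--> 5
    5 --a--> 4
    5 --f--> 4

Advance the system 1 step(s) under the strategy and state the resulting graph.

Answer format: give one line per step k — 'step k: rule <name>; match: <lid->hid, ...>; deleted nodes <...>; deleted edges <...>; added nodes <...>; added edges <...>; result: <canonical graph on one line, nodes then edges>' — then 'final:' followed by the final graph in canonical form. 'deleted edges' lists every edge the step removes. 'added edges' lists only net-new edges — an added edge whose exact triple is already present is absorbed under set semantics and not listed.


step 1: rule r4; match: 0->7, 1->5, 2->1, 3->4, 4->6; deleted nodes 1, 5; deleted edges (5,1,f); (5,4,a); (7,5,f); (7,6,a); added nodes 8; added edges (7,4,f); (7,8,a); (8,6,a); (8,6,f); result: nodes: 4:c4, 6:c3, 7:app, 8:app edges: (7,4,f); (7,8,a); (8,6,a); (8,6,f)
final:
nodes: 4:c4, 6:c3, 7:app, 8:app
edges: (7,4,f); (7,8,a); (8,6,a); (8,6,f)


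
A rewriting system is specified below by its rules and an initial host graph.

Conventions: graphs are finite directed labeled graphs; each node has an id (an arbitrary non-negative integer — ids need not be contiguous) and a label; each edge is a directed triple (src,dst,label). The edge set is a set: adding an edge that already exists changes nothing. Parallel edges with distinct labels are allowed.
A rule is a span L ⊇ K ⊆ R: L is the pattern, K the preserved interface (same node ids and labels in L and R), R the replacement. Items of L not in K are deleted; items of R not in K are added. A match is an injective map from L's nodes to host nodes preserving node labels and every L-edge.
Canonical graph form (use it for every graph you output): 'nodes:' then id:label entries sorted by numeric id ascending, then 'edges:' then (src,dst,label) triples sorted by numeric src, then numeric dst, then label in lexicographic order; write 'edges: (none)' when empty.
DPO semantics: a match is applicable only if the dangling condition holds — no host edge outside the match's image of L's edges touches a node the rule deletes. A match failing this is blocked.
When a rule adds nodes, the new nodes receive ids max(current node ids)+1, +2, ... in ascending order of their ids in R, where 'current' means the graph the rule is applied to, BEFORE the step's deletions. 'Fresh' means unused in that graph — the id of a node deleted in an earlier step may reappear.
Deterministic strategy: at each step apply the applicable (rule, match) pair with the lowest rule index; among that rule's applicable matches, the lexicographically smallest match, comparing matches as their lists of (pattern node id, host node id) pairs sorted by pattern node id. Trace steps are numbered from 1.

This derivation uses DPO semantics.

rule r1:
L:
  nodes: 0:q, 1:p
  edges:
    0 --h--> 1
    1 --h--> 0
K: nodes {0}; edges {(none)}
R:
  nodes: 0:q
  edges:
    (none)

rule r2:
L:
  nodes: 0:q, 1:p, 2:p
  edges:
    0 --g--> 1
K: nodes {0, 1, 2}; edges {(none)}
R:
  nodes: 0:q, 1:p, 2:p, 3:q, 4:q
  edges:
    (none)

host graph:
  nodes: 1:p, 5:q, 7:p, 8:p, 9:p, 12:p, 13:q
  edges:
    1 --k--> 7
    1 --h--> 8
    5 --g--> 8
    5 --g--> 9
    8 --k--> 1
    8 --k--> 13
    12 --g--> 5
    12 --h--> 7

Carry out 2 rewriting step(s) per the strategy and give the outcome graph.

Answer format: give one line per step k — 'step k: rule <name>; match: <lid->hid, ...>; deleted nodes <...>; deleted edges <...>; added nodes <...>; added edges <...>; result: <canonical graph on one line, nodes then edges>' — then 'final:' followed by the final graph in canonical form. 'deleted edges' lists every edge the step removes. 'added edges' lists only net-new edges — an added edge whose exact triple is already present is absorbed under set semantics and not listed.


step 1: rule r2; match: 0->5, 1->8, 2->1; deleted nodes (none); deleted edges (5,8,g); added nodes 14, 15; added edges (none); result: nodes: 1:p, 5:q, 7:p, 8:p, 9:p, 12:p, 13:q, 14:q, 15:q edges: (1,7,k); (1,8,h); (5,9,g); (8,1,k); (8,13,k); (12,5,g); (12,7,h)
step 2: rule r2; match: 0->5, 1->9, 2->1; deleted nodes (none); deleted edges (5,9,g); added nodes 16, 17; added edges (none); result: nodes: 1:p, 5:q, 7:p, 8:p, 9:p, 12:p, 13:q, 14:q, 15:q, 16:q, 17:q edges: (1,7,k); (1,8,h); (8,1,k); (8,13,k); (12,5,g); (12,7,h)
final:
nodes: 1:p, 5:q, 7:p, 8:p, 9:p, 12:p, 13:q, 14:q, 15:q, 16:q, 17:q
edges: (1,7,k); (1,8,h); (8,1,k); (8,13,k); (12,5,g); (12,7,h)


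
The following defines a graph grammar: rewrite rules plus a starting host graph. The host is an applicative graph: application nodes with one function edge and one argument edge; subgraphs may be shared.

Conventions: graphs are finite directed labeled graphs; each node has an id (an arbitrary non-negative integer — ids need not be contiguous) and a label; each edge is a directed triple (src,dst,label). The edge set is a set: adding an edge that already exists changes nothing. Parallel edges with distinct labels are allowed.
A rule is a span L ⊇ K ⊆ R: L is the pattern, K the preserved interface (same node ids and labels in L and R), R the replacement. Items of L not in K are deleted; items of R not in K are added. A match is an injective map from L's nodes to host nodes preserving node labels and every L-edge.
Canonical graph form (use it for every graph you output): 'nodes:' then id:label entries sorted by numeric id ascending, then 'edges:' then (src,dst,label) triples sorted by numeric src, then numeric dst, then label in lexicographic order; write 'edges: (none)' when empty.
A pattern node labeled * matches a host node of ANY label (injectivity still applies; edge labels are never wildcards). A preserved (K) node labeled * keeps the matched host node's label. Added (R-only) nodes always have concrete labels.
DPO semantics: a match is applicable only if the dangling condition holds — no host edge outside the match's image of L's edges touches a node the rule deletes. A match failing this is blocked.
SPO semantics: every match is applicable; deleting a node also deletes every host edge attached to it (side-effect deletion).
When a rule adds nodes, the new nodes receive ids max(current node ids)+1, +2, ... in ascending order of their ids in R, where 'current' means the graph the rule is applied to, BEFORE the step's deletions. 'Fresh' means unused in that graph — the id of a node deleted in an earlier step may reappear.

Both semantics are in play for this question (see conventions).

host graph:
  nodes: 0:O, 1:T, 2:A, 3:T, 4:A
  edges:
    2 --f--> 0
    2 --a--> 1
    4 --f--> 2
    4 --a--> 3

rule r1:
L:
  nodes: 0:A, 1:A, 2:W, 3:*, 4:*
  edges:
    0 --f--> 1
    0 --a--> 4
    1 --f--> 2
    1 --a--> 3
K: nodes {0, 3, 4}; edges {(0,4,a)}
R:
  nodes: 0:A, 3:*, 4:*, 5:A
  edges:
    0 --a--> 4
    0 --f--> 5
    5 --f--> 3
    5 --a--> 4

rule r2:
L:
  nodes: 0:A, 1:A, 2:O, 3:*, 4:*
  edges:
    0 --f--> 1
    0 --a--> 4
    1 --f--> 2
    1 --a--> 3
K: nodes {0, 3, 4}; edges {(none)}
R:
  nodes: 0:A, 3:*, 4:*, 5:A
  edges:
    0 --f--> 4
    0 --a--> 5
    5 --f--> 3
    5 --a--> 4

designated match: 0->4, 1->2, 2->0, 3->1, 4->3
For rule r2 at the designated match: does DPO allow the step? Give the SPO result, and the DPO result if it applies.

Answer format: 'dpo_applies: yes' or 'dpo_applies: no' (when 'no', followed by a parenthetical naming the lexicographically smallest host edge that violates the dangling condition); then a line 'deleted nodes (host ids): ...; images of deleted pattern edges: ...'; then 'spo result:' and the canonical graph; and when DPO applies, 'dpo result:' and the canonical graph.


dpo_applies: yes
deleted nodes (host ids): 0, 2; images of deleted pattern edges: (2,0,f); (2,1,a); (4,2,f); (4,3,a)
spo result:
nodes: 1:T, 3:T, 4:A, 5:A
edges: (4,3,f); (4,5,a); (5,1,f); (5,3,a)
dpo result:
nodes: 1:T, 3:T, 4:A, 5:A
edges: (4,3,f); (4,5,a); (5,1,f); (5,3,a)


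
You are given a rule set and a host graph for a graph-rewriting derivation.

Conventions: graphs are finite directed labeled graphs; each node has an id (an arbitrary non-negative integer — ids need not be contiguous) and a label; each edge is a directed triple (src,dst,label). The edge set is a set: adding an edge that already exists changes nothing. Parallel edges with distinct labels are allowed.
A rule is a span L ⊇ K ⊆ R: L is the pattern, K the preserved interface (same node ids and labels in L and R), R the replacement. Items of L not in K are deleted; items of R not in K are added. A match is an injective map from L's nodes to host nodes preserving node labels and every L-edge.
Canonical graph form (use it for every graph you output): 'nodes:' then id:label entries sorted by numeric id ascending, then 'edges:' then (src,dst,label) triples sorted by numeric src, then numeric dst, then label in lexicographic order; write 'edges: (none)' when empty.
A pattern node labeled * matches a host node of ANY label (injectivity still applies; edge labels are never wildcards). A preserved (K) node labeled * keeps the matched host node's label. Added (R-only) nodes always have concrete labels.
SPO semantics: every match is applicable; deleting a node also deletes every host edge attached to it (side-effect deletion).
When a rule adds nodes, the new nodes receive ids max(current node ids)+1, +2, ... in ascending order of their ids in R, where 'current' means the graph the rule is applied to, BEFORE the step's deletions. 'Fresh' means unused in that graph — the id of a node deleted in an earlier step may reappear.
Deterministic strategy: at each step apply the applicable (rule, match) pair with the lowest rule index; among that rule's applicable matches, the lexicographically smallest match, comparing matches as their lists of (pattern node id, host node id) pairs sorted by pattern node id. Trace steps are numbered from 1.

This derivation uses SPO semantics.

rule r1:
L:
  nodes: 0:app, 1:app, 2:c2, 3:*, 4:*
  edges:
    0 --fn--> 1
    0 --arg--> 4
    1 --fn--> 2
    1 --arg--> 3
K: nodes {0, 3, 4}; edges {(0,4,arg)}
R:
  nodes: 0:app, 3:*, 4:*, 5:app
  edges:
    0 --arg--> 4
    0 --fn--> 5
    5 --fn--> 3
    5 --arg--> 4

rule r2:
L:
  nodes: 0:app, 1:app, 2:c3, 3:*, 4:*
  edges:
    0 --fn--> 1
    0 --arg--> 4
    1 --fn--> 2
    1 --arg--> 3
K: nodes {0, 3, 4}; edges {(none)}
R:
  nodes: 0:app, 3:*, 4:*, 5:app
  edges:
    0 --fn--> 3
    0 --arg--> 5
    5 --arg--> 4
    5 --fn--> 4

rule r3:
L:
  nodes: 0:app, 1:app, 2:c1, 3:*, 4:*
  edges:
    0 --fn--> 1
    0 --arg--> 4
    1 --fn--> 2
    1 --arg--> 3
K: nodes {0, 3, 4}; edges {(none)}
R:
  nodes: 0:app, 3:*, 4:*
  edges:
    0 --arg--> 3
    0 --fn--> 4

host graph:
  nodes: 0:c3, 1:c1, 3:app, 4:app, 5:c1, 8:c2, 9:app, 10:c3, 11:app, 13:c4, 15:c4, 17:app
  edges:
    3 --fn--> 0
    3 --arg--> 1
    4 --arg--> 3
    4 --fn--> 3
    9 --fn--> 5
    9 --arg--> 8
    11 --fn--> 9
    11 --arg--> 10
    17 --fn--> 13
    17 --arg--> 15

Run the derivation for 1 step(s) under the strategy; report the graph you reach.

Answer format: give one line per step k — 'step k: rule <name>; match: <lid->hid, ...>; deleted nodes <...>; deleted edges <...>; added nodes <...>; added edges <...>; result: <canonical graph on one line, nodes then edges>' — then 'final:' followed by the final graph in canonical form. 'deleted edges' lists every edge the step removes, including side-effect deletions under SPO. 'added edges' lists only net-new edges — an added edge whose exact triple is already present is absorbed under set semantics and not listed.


step 1: rule r3; match: 0->11, 1->9, 2->5, 3->8, 4->10; deleted nodes 5, 9; deleted edges (9,5,fn); (9,8,arg); (11,9,fn); (11,10,arg); added nodes (none); added edges (11,8,arg); (11,10,fn); result: nodes: 0:c3, 1:c1, 3:app, 4:app, 8:c2, 10:c3, 11:app, 13:c4, 15:c4, 17:app edges: (3,0,fn); (3,1,arg); (4,3,arg); (4,3,fn); (11,8,arg); (11,10,fn); (17,13,fn); (17,15,arg)
final:
nodes: 0:c3, 1:c1, 3:app, 4:app, 8:c2, 10:c3, 11:app, 13:c4, 15:c4, 17:app
edges: (3,0,fn); (3,1,arg); (4,3,arg); (4,3,fn); (11,8,arg); (11,10,fn); (17,13,fn); (17,15,arg)


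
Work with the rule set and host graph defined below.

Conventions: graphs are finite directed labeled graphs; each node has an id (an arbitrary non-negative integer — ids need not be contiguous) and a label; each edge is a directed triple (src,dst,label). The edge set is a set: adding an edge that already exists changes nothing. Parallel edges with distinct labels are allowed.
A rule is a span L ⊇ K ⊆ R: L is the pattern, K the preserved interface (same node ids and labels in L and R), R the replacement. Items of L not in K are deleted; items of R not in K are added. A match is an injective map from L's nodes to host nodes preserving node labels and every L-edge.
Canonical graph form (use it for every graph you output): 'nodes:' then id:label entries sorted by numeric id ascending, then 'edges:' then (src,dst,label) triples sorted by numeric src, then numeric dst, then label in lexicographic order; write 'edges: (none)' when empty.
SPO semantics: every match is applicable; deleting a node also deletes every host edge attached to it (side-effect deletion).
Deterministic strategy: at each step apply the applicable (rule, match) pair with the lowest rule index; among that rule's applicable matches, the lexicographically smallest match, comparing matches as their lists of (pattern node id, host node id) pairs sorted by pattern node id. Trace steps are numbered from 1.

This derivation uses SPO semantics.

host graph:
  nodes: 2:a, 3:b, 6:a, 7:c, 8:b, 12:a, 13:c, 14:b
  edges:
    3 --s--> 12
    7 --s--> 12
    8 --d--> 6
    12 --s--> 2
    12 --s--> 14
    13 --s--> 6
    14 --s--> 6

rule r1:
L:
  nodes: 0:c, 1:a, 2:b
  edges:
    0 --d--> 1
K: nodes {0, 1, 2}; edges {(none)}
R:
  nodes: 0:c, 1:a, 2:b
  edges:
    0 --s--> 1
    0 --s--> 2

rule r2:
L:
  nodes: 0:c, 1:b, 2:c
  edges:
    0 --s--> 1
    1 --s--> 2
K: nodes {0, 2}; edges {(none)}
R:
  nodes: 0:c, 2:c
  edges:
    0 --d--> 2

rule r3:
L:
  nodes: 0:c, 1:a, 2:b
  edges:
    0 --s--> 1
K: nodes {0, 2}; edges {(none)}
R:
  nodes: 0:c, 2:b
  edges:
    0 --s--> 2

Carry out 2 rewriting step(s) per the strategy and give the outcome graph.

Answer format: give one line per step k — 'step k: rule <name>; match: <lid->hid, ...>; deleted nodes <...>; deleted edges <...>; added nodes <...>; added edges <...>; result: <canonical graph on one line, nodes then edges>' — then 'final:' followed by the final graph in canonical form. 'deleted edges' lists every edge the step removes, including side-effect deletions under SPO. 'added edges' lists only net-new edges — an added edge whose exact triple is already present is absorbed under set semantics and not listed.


step 1: rule r3; match: 0->7, 1->12, 2->3; deleted nodes 12; deleted edges (3,12,s); (7,12,s); (12,2,s); (12,14,s); added nodes (none); added edges (7,3,s); result: nodes: 2:a, 3:b, 6:a, 7:c, 8:b, 13:c, 14:b edges: (7,3,s); (8,6,d); (13,6,s); (14,6,s)
step 2: rule r3; match: 0->13, 1->6, 2->3; deleted nodes 6; deleted edges (8,6,d); (13,6,s); (14,6,s); added nodes (none); added edges (13,3,s); result: nodes: 2:a, 3:b, 7:c, 8:b, 13:c, 14:b edges: (7,3,s); (13,3,s)
final:
nodes: 2:a, 3:b, 7:c, 8:b, 13:c, 14:b
edges: (7,3,s); (13,3,s)


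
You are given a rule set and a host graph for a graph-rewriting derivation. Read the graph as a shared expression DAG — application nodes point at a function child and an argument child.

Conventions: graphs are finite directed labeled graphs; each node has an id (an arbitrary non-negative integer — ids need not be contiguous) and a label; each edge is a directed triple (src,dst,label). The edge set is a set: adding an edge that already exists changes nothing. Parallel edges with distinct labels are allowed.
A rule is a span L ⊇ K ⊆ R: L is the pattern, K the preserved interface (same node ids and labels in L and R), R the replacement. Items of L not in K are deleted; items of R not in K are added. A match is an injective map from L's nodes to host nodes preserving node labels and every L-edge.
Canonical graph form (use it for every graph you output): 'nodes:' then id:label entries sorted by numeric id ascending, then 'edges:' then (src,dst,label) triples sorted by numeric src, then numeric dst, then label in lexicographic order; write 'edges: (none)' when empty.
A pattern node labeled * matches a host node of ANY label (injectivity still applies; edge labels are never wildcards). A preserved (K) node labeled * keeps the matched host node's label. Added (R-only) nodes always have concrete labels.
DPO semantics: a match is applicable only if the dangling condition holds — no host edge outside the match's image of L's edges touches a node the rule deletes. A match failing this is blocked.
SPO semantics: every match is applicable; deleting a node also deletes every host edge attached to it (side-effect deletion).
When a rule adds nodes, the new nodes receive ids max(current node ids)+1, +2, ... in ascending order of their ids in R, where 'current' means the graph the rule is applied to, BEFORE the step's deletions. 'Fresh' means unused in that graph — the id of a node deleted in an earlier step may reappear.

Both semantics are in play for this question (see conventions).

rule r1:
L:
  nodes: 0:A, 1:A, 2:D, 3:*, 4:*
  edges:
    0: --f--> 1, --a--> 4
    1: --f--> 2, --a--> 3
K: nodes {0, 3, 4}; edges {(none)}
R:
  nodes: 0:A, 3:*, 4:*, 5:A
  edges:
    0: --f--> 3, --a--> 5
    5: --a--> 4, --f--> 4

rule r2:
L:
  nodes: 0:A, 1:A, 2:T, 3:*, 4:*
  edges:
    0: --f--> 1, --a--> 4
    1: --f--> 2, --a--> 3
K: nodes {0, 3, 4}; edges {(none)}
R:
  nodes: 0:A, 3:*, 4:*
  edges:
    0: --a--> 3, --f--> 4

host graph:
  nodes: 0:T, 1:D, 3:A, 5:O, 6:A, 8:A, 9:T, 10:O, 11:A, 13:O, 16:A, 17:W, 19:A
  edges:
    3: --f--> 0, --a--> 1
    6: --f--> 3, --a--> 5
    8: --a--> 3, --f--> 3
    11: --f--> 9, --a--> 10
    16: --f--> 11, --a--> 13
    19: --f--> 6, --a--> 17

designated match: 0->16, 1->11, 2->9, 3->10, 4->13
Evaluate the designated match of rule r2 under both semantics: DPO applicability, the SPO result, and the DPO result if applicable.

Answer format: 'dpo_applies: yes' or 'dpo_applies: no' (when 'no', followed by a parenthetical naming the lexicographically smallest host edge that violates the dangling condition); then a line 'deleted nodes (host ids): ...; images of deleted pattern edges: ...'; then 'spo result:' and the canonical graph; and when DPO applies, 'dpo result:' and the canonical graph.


dpo_applies: yes
deleted nodes (host ids): 9, 11; images of deleted pattern edges: (11,9,f); (11,10,a); (16,11,f); (16,13,a)
spo result:
nodes: 0:T, 1:D, 3:A, 5:O, 6:A, 8:A, 10:O, 13:O, 16:A, 17:W, 19:A
edges: (3,0,f); (3,1,a); (6,3,f); (6,5,a); (8,3,a); (8,3,f); (16,10,a); (16,13,f); (19,6,f); (19,17,a)
dpo result:
nodes: 0:T, 1:D, 3:A, 5:O, 6:A, 8:A, 10:O, 13:O, 16:A, 17:W, 19:A
edges: (3,0,f); (3,1,a); (6,3,f); (6,5,a); (8,3,a); (8,3,f); (16,10,a); (16,13,f); (19,6,f); (19,17,a)


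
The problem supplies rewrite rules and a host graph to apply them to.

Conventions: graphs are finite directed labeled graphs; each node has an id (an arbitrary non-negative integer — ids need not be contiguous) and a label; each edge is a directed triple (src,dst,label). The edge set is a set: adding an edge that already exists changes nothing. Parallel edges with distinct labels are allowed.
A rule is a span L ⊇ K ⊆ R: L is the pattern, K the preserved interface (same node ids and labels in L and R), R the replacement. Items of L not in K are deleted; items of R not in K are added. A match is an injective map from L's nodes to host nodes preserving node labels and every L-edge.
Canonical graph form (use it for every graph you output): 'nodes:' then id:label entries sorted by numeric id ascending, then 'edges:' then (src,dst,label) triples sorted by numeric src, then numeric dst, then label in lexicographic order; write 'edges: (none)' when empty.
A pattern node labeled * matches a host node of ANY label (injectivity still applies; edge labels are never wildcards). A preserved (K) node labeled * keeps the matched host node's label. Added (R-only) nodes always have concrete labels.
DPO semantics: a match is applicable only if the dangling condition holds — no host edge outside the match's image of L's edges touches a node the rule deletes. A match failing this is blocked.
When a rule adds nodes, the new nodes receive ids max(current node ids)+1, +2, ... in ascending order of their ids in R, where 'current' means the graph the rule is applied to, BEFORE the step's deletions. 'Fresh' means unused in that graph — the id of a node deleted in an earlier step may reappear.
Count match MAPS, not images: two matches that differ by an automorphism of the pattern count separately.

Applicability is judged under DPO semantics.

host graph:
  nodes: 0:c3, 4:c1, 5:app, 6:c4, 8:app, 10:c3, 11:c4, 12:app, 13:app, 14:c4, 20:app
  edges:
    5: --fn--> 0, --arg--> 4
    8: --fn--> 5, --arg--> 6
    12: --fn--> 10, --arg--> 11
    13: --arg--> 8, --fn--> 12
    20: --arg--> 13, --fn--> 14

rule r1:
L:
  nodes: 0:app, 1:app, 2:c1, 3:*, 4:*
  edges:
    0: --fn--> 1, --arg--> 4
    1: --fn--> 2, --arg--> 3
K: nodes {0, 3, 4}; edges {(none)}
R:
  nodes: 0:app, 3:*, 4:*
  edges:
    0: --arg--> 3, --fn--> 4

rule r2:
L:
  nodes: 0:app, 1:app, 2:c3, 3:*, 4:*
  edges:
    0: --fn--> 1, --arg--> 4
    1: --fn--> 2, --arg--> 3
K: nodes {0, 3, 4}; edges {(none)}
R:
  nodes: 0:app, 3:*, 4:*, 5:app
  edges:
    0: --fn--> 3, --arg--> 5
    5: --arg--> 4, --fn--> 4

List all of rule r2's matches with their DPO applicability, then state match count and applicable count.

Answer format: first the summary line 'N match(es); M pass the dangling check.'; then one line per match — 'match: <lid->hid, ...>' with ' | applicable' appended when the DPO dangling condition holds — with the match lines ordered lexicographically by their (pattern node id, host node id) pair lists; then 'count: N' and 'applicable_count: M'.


2 match(es); 2 pass the dangling check.
match: 0->8, 1->5, 2->0, 3->4, 4->6 | applicable
match: 0->13, 1->12, 2->10, 3->11, 4->8 | applicable
count: 2
applicable_count: 2


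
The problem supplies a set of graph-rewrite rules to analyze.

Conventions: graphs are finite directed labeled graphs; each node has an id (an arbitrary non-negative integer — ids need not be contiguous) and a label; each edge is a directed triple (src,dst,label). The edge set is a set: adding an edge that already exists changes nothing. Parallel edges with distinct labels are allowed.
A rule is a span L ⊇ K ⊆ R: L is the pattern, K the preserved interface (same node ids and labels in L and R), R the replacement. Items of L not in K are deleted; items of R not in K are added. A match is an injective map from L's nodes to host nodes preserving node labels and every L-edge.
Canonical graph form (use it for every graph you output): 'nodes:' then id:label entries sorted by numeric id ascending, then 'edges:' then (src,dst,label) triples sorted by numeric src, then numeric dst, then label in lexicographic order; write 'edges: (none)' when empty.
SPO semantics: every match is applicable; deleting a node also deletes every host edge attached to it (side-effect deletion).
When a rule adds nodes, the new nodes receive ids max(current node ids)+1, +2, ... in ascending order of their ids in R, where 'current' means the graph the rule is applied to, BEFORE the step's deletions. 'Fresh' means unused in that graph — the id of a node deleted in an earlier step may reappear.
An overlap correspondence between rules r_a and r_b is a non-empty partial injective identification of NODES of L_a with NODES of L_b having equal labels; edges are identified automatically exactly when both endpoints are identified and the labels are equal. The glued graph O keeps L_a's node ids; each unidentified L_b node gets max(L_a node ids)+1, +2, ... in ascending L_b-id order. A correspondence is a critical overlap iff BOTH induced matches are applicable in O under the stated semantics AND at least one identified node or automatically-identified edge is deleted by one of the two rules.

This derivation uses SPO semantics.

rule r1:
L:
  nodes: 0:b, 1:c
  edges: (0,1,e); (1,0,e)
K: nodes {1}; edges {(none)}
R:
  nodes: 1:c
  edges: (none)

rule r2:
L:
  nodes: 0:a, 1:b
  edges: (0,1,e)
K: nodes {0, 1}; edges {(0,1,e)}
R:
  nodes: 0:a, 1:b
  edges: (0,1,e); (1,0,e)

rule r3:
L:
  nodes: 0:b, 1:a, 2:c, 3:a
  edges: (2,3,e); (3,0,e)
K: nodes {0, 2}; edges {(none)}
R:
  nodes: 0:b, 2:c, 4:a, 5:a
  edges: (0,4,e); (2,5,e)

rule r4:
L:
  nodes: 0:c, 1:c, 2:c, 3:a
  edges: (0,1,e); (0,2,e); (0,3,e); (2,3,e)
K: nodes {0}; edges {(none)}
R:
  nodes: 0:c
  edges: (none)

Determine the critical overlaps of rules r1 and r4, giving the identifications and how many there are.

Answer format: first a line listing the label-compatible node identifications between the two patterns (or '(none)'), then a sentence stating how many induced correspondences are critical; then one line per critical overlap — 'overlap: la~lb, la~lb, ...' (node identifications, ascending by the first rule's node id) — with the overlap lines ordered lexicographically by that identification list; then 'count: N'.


label-compatible node identifications between L(r1) and L(r4): 1~0, 1~1, 1~2
2 of the induced correspondences are critical overlaps of r1 and r4.
overlap: 1~1
overlap: 1~2
count: 2


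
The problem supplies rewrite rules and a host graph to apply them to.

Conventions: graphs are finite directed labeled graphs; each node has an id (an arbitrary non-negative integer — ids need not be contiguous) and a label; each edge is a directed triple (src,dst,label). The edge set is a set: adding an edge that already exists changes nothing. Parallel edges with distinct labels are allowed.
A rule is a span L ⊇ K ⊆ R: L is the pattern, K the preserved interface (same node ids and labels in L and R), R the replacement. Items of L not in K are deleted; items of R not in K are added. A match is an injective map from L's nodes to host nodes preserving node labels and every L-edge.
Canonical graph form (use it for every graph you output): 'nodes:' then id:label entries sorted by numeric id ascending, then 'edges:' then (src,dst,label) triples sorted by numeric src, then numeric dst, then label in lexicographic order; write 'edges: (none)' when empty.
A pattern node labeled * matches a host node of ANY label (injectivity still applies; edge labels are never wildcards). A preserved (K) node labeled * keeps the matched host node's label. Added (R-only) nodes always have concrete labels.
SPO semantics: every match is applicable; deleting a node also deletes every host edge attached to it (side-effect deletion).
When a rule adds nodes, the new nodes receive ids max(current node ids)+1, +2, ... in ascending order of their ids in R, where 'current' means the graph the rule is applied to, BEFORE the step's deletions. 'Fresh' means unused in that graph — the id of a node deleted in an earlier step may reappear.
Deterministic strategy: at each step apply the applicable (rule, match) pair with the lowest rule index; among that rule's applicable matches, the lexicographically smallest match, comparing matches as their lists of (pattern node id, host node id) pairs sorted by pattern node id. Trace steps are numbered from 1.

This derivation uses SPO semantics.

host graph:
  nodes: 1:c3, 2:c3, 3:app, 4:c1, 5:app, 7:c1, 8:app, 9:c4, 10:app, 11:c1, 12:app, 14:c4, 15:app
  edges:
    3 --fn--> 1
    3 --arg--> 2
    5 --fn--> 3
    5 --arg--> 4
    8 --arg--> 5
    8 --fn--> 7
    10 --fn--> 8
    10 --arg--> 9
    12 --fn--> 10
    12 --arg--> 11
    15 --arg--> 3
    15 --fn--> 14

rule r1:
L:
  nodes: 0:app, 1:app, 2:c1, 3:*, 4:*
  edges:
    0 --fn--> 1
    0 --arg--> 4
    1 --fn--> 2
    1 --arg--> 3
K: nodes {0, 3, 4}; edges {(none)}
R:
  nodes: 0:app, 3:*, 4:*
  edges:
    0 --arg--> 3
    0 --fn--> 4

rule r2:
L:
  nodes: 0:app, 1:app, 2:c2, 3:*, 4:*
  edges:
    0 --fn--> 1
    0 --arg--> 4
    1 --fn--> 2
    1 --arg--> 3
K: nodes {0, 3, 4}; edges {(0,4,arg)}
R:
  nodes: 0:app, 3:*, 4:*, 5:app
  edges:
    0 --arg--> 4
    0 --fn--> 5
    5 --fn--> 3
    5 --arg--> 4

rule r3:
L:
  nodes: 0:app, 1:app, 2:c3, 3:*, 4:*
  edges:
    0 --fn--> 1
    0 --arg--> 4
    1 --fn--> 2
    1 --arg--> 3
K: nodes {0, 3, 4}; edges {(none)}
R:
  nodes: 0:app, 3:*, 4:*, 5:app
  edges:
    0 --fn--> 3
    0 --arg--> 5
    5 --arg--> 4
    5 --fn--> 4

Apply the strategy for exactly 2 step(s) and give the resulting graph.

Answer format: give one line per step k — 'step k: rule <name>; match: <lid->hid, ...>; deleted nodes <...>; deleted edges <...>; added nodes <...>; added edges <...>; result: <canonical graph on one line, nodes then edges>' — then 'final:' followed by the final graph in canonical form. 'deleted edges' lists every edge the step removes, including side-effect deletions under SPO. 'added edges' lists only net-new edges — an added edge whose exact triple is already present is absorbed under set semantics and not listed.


step 1: rule r1; match: 0->10, 1->8, 2->7, 3->5, 4->9; deleted nodes 7, 8; deleted edges (8,5,arg); (8,7,fn); (10,8,fn); (10,9,arg); added nodes (none); added edges (10,5,arg); (10,9,fn); result: nodes: 1:c3, 2:c3, 3:app, 4:c1, 5:app, 9:c4, 10:app, 11:c1, 12:app, 14:c4, 15:app edges: (3,1,fn); (3,2,arg); (5,3,fn); (5,4,arg); (10,5,arg); (10,9,fn); (12,10,fn); (12,11,arg); (15,3,arg); (15,14,fn)
step 2: rule r3; match: 0->5, 1->3, 2->1, 3->2, 4->4; deleted nodes 1, 3; deleted edges (3,1,fn); (3,2,arg); (5,3,fn); (5,4,arg); (15,3,arg); added nodes 16; added edges (5,2,fn); (5,16,arg); (16,4,arg); (16,4,fn); result: nodes: 2:c3, 4:c1, 5:app, 9:c4, 10:app, 11:c1, 12:app, 14:c4, 15:app, 16:app edges: (5,2,fn); (5,16,arg); (10,5,arg); (10,9,fn); (12,10,fn); (12,11,arg); (15,14,fn); (16,4,arg); (16,4,fn)
final:
nodes: 2:c3, 4:c1, 5:app, 9:c4, 10:app, 11:c1, 12:app, 14:c4, 15:app, 16:app
edges: (5,2,fn); (5,16,arg); (10,5,arg); (10,9,fn); (12,10,fn); (12,11,arg); (15,14,fn); (16,4,arg); (16,4,fn)


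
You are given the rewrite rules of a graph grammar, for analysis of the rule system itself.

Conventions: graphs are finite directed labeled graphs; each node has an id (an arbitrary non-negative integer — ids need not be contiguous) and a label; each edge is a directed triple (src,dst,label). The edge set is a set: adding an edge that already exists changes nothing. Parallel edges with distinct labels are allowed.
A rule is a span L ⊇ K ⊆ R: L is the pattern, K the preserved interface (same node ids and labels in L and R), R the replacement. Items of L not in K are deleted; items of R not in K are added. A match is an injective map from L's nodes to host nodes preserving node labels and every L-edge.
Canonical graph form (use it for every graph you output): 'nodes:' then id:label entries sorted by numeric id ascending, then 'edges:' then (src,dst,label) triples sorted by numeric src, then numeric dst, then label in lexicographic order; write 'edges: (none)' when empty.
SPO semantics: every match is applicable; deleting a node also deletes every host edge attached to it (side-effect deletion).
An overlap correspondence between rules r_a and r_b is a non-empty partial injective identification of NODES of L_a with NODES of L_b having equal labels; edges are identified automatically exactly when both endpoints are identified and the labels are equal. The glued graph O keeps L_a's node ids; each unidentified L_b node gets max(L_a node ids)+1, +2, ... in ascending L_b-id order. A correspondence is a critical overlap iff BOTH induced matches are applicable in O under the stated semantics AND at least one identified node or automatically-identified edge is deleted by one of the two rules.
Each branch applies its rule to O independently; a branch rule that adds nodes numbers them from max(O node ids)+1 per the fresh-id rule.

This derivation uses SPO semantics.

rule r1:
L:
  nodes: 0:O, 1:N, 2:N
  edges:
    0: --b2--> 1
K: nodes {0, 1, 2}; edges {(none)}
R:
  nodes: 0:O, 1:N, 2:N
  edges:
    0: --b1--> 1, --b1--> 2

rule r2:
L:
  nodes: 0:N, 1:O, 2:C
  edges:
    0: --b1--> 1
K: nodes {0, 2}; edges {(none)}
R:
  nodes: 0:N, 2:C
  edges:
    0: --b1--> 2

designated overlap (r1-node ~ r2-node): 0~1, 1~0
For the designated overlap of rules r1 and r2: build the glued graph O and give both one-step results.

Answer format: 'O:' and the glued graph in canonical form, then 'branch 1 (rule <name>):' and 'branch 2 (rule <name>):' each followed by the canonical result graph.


O:
nodes: 0:O, 1:N, 2:N, 3:C
edges: (0,1,b2); (1,0,b1)
branch 1 (rule r1):
nodes: 0:O, 1:N, 2:N, 3:C
edges: (0,1,b1); (0,2,b1); (1,0,b1)
branch 2 (rule r2):
nodes: 1:N, 2:N, 3:C
edges: (1,3,b1)
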